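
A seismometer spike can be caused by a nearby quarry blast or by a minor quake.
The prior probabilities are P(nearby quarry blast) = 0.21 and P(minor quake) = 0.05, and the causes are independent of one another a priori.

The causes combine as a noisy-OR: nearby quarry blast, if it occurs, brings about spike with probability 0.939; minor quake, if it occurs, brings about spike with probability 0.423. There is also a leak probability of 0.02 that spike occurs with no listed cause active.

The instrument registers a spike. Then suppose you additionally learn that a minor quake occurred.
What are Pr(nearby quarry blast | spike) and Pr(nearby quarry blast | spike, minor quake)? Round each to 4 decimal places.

Pr(nearby quarry blast | spike) ≈ 0.8600; Pr(nearby quarry blast | spike, minor quake) ≈ 0.3713

Under noisy-OR, P(spike | causes) = 1 − (1−0.02)·∏(1−qᵢ) over the active causes.
P(spike) = 0.02*0.79*0.95 + 0.43454*0.79*0.05 + 0.94022*0.21*0.95 + 0.965507*0.21*0.05 = 0.015010 + 0.017164 + 0.187574 + 0.010138 = 0.229886
Restricting to configurations with nearby quarry blast present: 0.187574 + 0.010138 = 0.197712.
P(nearby quarry blast | spike) = 0.197712 / 0.229886 ≈ 0.8600

Now condition on the additional information:
Numerator (weight on configurations with nearby quarry blast): 0.965507·0.21 = 0.202756
Normalizer over all consistent configurations: 0.43454·0.79 + 0.965507·0.21 = 0.546043
P(nearby quarry blast | spike, minor quake) = 0.202756/0.546043 ≈ 0.3713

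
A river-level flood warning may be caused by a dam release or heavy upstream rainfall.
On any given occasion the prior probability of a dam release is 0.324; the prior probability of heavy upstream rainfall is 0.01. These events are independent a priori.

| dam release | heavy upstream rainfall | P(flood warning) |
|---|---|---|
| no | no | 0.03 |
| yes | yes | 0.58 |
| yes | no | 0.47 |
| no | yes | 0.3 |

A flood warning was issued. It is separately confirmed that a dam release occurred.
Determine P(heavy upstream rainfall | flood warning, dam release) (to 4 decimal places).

Numerator (weight on configurations with heavy upstream rainfall): 0.58*0.01 = 0.005800
The normalizing constant is 0.47*0.99 + 0.58*0.01 = 0.471100
Posterior = 0.005800 / 0.471100 ≈ 0.0123

P(heavy upstream rainfall | flood warning, dam release) ≈ 0.0123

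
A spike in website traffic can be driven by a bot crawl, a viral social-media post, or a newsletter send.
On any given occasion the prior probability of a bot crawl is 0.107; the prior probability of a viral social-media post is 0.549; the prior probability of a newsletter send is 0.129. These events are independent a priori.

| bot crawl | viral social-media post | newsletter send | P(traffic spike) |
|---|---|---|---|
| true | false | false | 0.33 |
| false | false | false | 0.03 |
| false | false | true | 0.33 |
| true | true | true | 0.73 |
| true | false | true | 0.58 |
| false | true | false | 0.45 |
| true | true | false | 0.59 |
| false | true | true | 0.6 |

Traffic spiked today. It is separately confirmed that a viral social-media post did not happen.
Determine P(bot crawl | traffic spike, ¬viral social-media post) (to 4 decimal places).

Sum P(traffic spike|·) weighted by the priors over the 4 (bot crawl, newsletter send) configurations:
  P(traffic spike | ¬viral social-media post) = 0.03·0.893·0.871 + 0.33·0.893·0.129 + 0.33·0.107·0.871 + 0.58·0.107·0.129
        = 0.023334 + 0.038015 + 0.030755 + 0.008006 = 0.100110
The terms with bot crawl present sum to 0.038761, so
  P(bot crawl | traffic spike, ¬viral social-media post) = 0.038761 / 0.100110 ≈ 0.3872

P(bot crawl | traffic spike, ¬viral social-media post) ≈ 0.3872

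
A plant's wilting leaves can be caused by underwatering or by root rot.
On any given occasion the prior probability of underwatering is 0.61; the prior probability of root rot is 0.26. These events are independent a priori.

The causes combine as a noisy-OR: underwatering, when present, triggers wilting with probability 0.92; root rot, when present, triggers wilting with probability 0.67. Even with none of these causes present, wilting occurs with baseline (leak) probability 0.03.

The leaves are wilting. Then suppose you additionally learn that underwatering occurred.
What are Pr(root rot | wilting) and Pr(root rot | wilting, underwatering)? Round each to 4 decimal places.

Pr(root rot | wilting) ≈ 0.3446; Pr(root rot | wilting, underwatering) ≈ 0.2707

Under noisy-OR, P(wilting | causes) = 1 − (1−0.03)·∏(1−qᵢ) over the active causes.
Sum P(wilting|·) weighted by the priors over the 4 (underwatering, root rot) configurations:
  P(wilting) = 0.03*0.39*0.74 + 0.6799*0.39*0.26 + 0.9224*0.61*0.74 + 0.974392*0.61*0.26
        = 0.008658 + 0.068942 + 0.416371 + 0.154539 = 0.648510
The terms with root rot present sum to 0.223481, so
  P(root rot | wilting) = 0.223481 / 0.648510 ≈ 0.3446

Now also conditioning on underwatering=true:
Numerator (weight on configurations with root rot): 0.974392×0.26 = 0.253342
Normalizer over all consistent configurations: 0.9224×0.74 + 0.974392×0.26 = 0.935918
P(root rot | wilting, underwatering) = 0.253342/0.935918 ≈ 0.2707
— underwatering explains away the evidence for root rot.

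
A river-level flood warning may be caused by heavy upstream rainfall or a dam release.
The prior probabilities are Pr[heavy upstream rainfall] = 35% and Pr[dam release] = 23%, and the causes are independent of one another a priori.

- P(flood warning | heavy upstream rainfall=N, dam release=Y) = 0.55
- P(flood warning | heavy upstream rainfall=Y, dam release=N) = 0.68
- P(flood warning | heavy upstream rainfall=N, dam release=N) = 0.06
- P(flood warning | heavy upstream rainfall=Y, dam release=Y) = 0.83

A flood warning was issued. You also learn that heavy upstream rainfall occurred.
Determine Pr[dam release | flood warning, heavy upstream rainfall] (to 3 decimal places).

Pr[dam release | flood warning, heavy upstream rainfall] ≈ 0.267

P(flood warning | heavy upstream rainfall) = 0.68×0.77 + 0.83×0.23 = 0.523600 + 0.190900 = 0.714500
The dam release-present share is 0.83×0.23 = 0.190900.
So P(dam release | flood warning, heavy upstream rainfall) = 0.190900/0.714500 ≈ 0.267.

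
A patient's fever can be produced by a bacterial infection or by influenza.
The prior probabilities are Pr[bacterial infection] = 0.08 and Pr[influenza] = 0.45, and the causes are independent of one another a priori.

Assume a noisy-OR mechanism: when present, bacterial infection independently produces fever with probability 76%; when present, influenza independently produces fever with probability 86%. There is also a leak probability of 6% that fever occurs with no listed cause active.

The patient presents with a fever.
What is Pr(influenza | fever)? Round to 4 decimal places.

Pr(influenza | fever) ≈ 0.8596

Under noisy-OR, P(fever | causes) = 1 − (1−0.06)·∏(1−qᵢ) over the active causes.
P(fever) = 0.06*0.92*0.55 + 0.8684*0.92*0.45 + 0.7744*0.08*0.55 + 0.968416*0.08*0.45 = 0.030360 + 0.359518 + 0.034074 + 0.034863 = 0.458815
The influenza-present share is 0.359518 + 0.034863 = 0.394381.
P(influenza | fever) = 0.394381 / 0.458815 ≈ 0.8596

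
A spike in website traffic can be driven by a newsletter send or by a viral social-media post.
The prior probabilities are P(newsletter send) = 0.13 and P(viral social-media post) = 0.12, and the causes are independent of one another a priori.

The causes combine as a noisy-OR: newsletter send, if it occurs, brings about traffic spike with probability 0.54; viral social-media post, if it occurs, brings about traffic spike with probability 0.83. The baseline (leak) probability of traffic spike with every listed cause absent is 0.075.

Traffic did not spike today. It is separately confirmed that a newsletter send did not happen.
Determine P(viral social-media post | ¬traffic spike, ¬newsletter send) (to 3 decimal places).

P(viral social-media post | ¬traffic spike, ¬newsletter send) ≈ 0.023

Under noisy-OR, P(traffic spike | causes) = 1 − (1−0.075)·∏(1−qᵢ) over the active causes.
Weight on viral social-media post=true, given the evidence: 0.15725·0.12 = 0.018870
Denominator P(¬traffic spike | ¬newsletter send): 0.925·0.88 + 0.15725·0.12 = 0.832870
P(viral social-media post | ¬traffic spike, ¬newsletter send) = 0.018870/0.832870 ≈ 0.023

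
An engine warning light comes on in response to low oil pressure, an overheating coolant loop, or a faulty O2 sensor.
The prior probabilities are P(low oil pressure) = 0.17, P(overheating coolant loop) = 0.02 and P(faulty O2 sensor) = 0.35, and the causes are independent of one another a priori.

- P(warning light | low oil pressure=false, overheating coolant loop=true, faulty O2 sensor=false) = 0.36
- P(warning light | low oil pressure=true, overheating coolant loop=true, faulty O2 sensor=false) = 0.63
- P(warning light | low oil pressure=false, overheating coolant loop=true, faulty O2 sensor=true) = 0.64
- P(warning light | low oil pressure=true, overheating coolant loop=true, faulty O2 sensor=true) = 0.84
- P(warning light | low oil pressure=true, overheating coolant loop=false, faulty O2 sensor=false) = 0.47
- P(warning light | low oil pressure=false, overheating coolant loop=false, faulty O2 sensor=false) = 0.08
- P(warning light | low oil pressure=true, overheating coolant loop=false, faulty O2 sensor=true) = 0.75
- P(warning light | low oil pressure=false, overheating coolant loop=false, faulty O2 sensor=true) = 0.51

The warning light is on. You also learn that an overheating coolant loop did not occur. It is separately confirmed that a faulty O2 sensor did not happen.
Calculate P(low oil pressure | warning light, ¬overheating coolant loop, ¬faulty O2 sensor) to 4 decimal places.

P(low oil pressure | warning light, ¬overheating coolant loop, ¬faulty O2 sensor) ≈ 0.5461

Weight on low oil pressure=true, given the evidence: 0.47·0.17 = 0.079900
Normalizer over all consistent configurations: 0.08·0.83 + 0.47·0.17 = 0.146300
Posterior = 0.079900 / 0.146300 ≈ 0.5461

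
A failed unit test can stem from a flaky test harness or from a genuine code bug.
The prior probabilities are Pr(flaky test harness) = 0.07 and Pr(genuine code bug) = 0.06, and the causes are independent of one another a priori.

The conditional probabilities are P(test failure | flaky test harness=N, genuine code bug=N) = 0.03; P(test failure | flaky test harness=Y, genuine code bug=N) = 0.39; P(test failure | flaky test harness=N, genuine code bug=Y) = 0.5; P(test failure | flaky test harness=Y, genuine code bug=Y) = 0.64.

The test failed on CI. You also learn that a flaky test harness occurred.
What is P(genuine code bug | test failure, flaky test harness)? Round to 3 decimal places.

P(genuine code bug | test failure, flaky test harness) ≈ 0.095

P(test failure | flaky test harness) = 0.39×0.94 + 0.64×0.06 = 0.366600 + 0.038400 = 0.405000
The genuine code bug-present share is 0.64×0.06 = 0.038400.
Hence the posterior is 0.038400/0.405000 ≈ 0.095.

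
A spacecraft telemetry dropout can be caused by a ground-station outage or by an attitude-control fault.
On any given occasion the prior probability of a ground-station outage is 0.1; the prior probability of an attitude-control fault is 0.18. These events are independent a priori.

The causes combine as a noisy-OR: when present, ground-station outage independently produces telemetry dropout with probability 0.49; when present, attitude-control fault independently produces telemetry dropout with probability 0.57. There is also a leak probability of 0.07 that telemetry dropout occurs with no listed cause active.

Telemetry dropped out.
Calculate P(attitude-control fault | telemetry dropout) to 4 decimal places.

P(attitude-control fault | telemetry dropout) ≈ 0.5407

Under noisy-OR, P(telemetry dropout | causes) = 1 − (1−0.07)·∏(1−qᵢ) over the active causes.
Weight on attitude-control fault=true, given the evidence: 0.097216 + 0.014329 = 0.111545
Denominator P(telemetry dropout): 0.07·0.9·0.82 + 0.6001·0.9·0.18 + 0.5257·0.1·0.82 + 0.796051·0.1·0.18 = 0.206312
P(attitude-control fault | telemetry dropout) = 0.111545/0.206312 ≈ 0.5407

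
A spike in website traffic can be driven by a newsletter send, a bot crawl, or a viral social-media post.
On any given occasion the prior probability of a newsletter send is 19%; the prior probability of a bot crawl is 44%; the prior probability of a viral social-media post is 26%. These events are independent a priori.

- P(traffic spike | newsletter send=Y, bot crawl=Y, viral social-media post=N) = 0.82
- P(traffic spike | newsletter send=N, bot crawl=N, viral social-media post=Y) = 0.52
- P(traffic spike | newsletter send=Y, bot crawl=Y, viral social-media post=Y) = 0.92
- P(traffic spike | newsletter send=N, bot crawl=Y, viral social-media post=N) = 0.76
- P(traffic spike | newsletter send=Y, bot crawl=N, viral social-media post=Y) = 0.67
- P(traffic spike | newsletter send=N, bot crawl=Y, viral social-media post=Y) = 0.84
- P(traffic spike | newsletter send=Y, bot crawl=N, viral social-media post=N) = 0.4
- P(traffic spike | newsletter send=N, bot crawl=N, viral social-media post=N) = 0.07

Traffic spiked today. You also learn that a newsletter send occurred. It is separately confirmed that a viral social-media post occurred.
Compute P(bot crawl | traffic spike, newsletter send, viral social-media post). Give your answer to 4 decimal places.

P(bot crawl | traffic spike, newsletter send, viral social-media post) ≈ 0.5190

Sum P(traffic spike|·) weighted by the priors over both values of bot crawl:
  P(traffic spike | newsletter send, viral social-media post) = 0.67*0.56 + 0.92*0.44
        = 0.375200 + 0.404800 = 0.780000
Keeping only the bot crawl-present terms gives 0.404800, so
  P(bot crawl | traffic spike, newsletter send, viral social-media post) = 0.404800 / 0.780000 ≈ 0.5190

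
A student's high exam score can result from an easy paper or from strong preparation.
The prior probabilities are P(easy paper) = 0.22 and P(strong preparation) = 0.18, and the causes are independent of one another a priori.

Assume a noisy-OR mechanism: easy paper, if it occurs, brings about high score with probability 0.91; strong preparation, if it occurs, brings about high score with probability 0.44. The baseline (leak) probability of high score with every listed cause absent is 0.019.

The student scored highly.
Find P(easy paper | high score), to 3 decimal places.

P(easy paper | high score) ≈ 0.728

Under noisy-OR, P(high score | causes) = 1 − (1−0.019)·∏(1−qᵢ) over the active causes.
Sum P(high score|·) weighted by the priors over the 4 (easy paper, strong preparation) configurations:
  P(high score) = 0.019×0.78×0.82 + 0.45064×0.78×0.18 + 0.91171×0.22×0.82 + 0.950558×0.22×0.18
        = 0.012152 + 0.063270 + 0.164472 + 0.037642 = 0.277536
The terms with easy paper present sum to 0.202114, so
  P(easy paper | high score) = 0.202114 / 0.277536 ≈ 0.728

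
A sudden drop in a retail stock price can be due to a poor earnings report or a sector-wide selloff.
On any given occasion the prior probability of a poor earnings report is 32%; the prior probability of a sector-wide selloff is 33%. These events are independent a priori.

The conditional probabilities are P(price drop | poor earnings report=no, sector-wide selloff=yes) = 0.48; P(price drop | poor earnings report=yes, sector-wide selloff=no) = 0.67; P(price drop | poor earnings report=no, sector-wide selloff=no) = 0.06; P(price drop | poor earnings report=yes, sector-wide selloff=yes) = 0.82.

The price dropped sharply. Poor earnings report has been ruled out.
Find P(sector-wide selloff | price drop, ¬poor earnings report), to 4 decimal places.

P(sector-wide selloff | price drop, ¬poor earnings report) ≈ 0.7976

Weight on sector-wide selloff=true, given the evidence: 0.48*0.33 = 0.158400
Denominator P(price drop | ¬poor earnings report): 0.06*0.67 + 0.48*0.33 = 0.198600
P(sector-wide selloff | price drop, ¬poor earnings report) = 0.158400/0.198600 ≈ 0.7976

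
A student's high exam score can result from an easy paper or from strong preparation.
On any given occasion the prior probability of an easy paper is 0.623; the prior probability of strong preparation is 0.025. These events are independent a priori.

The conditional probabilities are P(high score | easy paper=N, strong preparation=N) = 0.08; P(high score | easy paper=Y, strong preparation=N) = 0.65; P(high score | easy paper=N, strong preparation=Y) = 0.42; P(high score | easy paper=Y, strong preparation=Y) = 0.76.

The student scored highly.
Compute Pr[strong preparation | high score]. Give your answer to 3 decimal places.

Pr[strong preparation | high score] ≈ 0.036

By total probability over the 4 (easy paper, strong preparation) configurations:
  P(high score) = 0.08*0.377*0.975 + 0.42*0.377*0.025 + 0.65*0.623*0.975 + 0.76*0.623*0.025
        = 0.029406 + 0.003959 + 0.394826 + 0.011837 = 0.440028
The terms with strong preparation present sum to 0.015796, so
  P(strong preparation | high score) = 0.015796 / 0.440028 ≈ 0.036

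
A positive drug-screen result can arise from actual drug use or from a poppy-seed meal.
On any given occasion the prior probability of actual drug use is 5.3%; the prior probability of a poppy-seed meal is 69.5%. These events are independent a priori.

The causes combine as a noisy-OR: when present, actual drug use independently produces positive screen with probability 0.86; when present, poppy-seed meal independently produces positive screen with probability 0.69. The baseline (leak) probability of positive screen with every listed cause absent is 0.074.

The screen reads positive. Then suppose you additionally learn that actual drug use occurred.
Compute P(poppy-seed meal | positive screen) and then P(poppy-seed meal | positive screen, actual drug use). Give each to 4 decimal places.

Under noisy-OR, P(positive screen | causes) = 1 − (1−0.074)·∏(1−qᵢ) over the active causes.
For the numerator, keep only poppy-seed meal=true terms: 0.469232 + 0.035355 = 0.504587
The normalizing constant is 0.074*0.947*0.305 + 0.71294*0.947*0.695 + 0.87036*0.053*0.305 + 0.959812*0.053*0.695 = 0.540030
P(poppy-seed meal | positive screen) = 0.504587/0.540030 ≈ 0.9344

Now condition on the additional information:
For the numerator, keep only poppy-seed meal=true terms: 0.959812×0.695 = 0.667069
Denominator P(positive screen | actual drug use): 0.87036×0.305 + 0.959812×0.695 = 0.932529
P(poppy-seed meal | positive screen, actual drug use) = 0.667069/0.932529 ≈ 0.7153
The drop from 0.9344 to 0.7153 is the explaining-away (discounting) effect.

P(poppy-seed meal | positive screen) ≈ 0.9344; P(poppy-seed meal | positive screen, actual drug use) ≈ 0.7153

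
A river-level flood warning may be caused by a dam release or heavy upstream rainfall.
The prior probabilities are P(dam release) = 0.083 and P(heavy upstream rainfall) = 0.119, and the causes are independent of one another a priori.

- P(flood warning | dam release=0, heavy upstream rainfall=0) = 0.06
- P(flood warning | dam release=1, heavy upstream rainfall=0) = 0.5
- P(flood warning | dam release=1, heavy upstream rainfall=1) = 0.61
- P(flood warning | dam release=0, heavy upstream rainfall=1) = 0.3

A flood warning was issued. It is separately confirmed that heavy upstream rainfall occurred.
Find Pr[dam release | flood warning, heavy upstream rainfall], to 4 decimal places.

P(flood warning | heavy upstream rainfall) = 0.3·0.917 + 0.61·0.083 = 0.275100 + 0.050630 = 0.325730
Of this, 0.050630 comes from 0.61·0.083 (the dam release=true cases).
Hence the posterior is 0.050630/0.325730 ≈ 0.1554.

Pr[dam release | flood warning, heavy upstream rainfall] ≈ 0.1554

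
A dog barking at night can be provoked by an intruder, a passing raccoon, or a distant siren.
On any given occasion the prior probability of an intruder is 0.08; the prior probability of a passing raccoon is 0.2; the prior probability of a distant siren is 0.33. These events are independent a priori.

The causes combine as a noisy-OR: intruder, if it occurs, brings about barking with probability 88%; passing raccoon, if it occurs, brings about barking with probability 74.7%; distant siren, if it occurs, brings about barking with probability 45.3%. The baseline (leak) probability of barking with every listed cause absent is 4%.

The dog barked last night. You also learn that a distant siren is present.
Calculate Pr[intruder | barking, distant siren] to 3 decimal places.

Pr[intruder | barking, distant siren] ≈ 0.129

Under noisy-OR, P(barking | causes) = 1 − (1−0.04)·∏(1−qᵢ) over the active causes.
P(barking | distant siren) = 0.47488×0.92×0.8 + 0.867145×0.92×0.2 + 0.936986×0.08×0.8 + 0.984057×0.08×0.2 = 0.349512 + 0.159555 + 0.059967 + 0.015745 = 0.584779
Of this, 0.075712 comes from 0.059967 + 0.015745 (the intruder=true cases).
P(intruder | barking, distant siren) = 0.075712 / 0.584779 ≈ 0.129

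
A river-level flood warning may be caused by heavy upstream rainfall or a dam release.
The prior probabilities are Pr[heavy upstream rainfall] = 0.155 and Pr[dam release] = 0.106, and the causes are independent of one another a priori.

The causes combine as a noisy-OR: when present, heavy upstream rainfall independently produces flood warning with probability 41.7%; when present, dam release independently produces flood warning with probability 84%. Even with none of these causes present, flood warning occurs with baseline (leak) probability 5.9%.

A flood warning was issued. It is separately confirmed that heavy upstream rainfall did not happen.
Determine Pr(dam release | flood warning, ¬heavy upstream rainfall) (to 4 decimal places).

Under noisy-OR, P(flood warning | causes) = 1 − (1−0.059)·∏(1−qᵢ) over the active causes.
By total probability over both values of dam release:
  P(flood warning | ¬heavy upstream rainfall) = 0.059*0.894 + 0.84944*0.106
        = 0.052746 + 0.090041 = 0.142787
Keeping only the dam release-present terms gives 0.090041, so
  P(dam release | flood warning, ¬heavy upstream rainfall) = 0.090041 / 0.142787 ≈ 0.6306

Pr(dam release | flood warning, ¬heavy upstream rainfall) ≈ 0.6306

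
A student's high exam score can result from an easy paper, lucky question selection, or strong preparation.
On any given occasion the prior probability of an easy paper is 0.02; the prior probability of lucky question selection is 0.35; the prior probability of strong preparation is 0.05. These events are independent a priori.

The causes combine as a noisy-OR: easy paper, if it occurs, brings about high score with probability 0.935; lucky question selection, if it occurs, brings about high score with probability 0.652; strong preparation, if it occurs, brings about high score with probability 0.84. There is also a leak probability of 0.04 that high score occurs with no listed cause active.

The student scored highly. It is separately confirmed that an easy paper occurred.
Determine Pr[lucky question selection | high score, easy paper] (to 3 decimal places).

Pr[lucky question selection | high score, easy paper] ≈ 0.359

Under noisy-OR, P(high score | causes) = 1 − (1−0.04)·∏(1−qᵢ) over the active causes.
P(high score | easy paper) = 0.9376*0.65*0.95 + 0.990016*0.65*0.05 + 0.978285*0.35*0.95 + 0.996526*0.35*0.05 = 0.578968 + 0.032176 + 0.325280 + 0.017439 = 0.953863
Restricting to configurations with lucky question selection present: 0.325280 + 0.017439 = 0.342719.
So P(lucky question selection | high score, easy paper) = 0.342719/0.953863 ≈ 0.359.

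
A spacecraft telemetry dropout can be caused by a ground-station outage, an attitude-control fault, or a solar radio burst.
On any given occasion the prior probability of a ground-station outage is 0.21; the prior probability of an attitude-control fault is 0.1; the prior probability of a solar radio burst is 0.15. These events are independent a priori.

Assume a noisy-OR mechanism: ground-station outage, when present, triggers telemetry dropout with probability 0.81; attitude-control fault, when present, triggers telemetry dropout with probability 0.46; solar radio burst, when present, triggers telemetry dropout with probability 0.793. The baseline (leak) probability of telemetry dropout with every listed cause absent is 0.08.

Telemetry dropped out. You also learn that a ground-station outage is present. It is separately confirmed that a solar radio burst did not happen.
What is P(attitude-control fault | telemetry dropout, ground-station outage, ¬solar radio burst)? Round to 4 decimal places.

P(attitude-control fault | telemetry dropout, ground-station outage, ¬solar radio burst) ≈ 0.1087

Under noisy-OR, P(telemetry dropout | causes) = 1 − (1−0.08)·∏(1−qᵢ) over the active causes.
By total probability over both values of attitude-control fault:
  P(telemetry dropout | ground-station outage, ¬solar radio burst) = 0.8252*0.9 + 0.905608*0.1
        = 0.742680 + 0.090561 = 0.833241
Keeping only the attitude-control fault-present terms gives 0.090561, so
  P(attitude-control fault | telemetry dropout, ground-station outage, ¬solar radio burst) = 0.090561 / 0.833241 ≈ 0.1087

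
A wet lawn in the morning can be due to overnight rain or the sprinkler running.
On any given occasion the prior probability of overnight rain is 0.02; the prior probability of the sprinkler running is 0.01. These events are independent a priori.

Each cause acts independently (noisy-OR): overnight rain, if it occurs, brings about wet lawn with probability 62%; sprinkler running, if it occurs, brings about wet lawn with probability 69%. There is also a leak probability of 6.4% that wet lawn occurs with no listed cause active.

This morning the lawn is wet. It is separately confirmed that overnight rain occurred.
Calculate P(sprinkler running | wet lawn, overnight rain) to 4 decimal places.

P(sprinkler running | wet lawn, overnight rain) ≈ 0.0138

Under noisy-OR, P(wet lawn | causes) = 1 − (1−0.064)·∏(1−qᵢ) over the active causes.
P(wet lawn | overnight rain) = 0.64432×0.99 + 0.889739×0.01 = 0.637877 + 0.008897 = 0.646774
Restricting to configurations with sprinkler running present: 0.889739×0.01 = 0.008897.
So P(sprinkler running | wet lawn, overnight rain) = 0.008897/0.646774 ≈ 0.0138.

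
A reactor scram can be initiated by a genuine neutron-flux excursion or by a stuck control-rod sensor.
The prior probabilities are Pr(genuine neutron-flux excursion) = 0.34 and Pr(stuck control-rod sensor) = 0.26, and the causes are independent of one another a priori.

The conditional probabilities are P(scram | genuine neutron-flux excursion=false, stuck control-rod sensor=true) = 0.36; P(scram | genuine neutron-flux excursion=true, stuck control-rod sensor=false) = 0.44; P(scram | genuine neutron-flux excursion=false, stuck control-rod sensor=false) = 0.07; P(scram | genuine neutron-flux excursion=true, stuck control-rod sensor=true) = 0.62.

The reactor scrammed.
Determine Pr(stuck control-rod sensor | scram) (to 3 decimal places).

Pr(stuck control-rod sensor | scram) ≈ 0.446

Enumerate the 4 (genuine neutron-flux excursion, stuck control-rod sensor) configurations and weight by the priors:
  P(scram) = 0.07·0.66·0.74 + 0.36·0.66·0.26 + 0.44·0.34·0.74 + 0.62·0.34·0.26
        = 0.034188 + 0.061776 + 0.110704 + 0.054808 = 0.261476
The terms with stuck control-rod sensor present sum to 0.116584, so
  P(stuck control-rod sensor | scram) = 0.116584 / 0.261476 ≈ 0.446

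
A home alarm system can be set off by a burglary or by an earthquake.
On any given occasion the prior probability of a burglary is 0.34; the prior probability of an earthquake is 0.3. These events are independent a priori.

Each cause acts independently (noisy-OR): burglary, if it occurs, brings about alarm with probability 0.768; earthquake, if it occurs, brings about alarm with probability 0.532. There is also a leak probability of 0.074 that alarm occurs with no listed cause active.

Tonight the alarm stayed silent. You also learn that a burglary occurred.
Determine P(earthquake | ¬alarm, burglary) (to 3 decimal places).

Under noisy-OR, P(alarm | causes) = 1 − (1−0.074)·∏(1−qᵢ) over the active causes.
Numerator (weight on configurations with earthquake): 0.100541*0.3 = 0.030162
The normalizing constant is 0.214832*0.7 + 0.100541*0.3 = 0.180544
P(earthquake | ¬alarm, burglary) = 0.030162/0.180544 ≈ 0.167

P(earthquake | ¬alarm, burglary) ≈ 0.167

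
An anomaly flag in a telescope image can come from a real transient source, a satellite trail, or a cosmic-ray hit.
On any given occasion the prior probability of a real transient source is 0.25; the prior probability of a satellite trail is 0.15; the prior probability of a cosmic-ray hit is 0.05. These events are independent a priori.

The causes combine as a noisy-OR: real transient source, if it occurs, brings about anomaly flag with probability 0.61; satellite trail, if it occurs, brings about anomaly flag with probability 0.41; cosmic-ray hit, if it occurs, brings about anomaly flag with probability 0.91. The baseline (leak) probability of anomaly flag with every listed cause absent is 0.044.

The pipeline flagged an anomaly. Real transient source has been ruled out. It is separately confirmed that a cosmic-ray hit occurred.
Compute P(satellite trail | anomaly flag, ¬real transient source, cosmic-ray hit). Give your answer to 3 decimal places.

Under noisy-OR, P(anomaly flag | causes) = 1 − (1−0.044)·∏(1−qᵢ) over the active causes.
P(anomaly flag | ¬real transient source, cosmic-ray hit) = 0.91396×0.85 + 0.949236×0.15 = 0.776866 + 0.142385 = 0.919251
Restricting to configurations with satellite trail present: 0.949236×0.15 = 0.142385.
P(satellite trail | anomaly flag, ¬real transient source, cosmic-ray hit) = 0.142385 / 0.919251 ≈ 0.155

P(satellite trail | anomaly flag, ¬real transient source, cosmic-ray hit) ≈ 0.155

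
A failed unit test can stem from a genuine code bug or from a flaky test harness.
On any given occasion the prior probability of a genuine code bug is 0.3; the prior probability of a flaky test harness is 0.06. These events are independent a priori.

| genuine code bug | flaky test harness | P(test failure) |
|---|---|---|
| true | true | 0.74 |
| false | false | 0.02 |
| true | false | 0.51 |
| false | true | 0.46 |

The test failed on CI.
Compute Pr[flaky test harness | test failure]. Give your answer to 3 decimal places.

By total probability over the 4 (genuine code bug, flaky test harness) configurations:
  P(test failure) = 0.02*0.7*0.94 + 0.46*0.7*0.06 + 0.51*0.3*0.94 + 0.74*0.3*0.06
        = 0.013160 + 0.019320 + 0.143820 + 0.013320 = 0.189620
Keeping only the flaky test harness-present terms gives 0.032640, so
  P(flaky test harness | test failure) = 0.032640 / 0.189620 ≈ 0.172

Pr[flaky test harness | test failure] ≈ 0.172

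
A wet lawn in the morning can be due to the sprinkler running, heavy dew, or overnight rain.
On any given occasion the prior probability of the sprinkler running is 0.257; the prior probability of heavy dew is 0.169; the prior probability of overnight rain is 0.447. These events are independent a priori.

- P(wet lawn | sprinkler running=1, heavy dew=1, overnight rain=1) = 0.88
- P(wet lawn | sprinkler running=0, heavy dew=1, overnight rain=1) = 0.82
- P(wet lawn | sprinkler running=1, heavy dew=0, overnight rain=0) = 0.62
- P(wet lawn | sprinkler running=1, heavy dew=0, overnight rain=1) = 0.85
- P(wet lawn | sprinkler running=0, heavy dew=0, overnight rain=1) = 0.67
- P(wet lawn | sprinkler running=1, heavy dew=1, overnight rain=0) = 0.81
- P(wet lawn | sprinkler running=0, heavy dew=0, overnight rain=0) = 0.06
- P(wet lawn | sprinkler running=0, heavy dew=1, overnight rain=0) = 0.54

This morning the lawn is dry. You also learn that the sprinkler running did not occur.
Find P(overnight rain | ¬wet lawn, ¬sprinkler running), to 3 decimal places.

P(overnight rain | ¬wet lawn, ¬sprinkler running) ≈ 0.223

By total probability over the 4 (heavy dew, overnight rain) configurations:
  P(¬wet lawn | ¬sprinkler running) = 0.94*0.831*0.553 + 0.33*0.831*0.447 + 0.46*0.169*0.553 + 0.18*0.169*0.447
        = 0.431970 + 0.122581 + 0.042990 + 0.013598 = 0.611139
Configurations with overnight rain contribute 0.136179, so
  P(overnight rain | ¬wet lawn, ¬sprinkler running) = 0.136179 / 0.611139 ≈ 0.223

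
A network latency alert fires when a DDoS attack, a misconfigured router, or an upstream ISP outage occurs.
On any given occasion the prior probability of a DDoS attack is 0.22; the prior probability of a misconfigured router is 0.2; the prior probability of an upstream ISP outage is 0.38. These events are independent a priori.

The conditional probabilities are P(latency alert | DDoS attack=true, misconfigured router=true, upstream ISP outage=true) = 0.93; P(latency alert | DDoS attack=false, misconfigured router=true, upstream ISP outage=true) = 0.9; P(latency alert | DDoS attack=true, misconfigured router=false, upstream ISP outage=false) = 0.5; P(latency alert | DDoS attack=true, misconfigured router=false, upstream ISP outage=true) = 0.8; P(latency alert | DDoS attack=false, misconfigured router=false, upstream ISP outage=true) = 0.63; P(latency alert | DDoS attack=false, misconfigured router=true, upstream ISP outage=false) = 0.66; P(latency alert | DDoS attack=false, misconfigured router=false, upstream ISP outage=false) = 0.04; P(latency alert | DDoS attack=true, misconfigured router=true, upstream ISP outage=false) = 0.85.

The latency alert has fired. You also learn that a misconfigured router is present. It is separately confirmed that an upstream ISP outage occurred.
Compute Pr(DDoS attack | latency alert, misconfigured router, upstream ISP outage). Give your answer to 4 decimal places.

Weight on DDoS attack=true, given the evidence: 0.93×0.22 = 0.204600
Denominator P(latency alert | misconfigured router, upstream ISP outage): 0.9×0.78 + 0.93×0.22 = 0.906600
P(DDoS attack | latency alert, misconfigured router, upstream ISP outage) = 0.204600/0.906600 ≈ 0.2257

Pr(DDoS attack | latency alert, misconfigured router, upstream ISP outage) ≈ 0.2257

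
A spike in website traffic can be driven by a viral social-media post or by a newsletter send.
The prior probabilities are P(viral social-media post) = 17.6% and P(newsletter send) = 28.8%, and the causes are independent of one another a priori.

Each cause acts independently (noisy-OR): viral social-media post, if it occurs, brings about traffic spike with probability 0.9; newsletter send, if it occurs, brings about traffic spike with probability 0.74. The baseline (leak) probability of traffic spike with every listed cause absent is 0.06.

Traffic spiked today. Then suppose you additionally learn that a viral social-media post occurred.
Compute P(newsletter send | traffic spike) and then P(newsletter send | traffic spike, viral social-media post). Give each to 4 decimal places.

Under noisy-OR, P(traffic spike | causes) = 1 − (1−0.06)·∏(1−qᵢ) over the active causes.
P(traffic spike) = 0.06×0.824×0.712 + 0.7556×0.824×0.288 + 0.906×0.176×0.712 + 0.97556×0.176×0.288 = 0.035201 + 0.179313 + 0.113533 + 0.049449 = 0.377496
Of this, 0.228762 comes from 0.179313 + 0.049449 (the newsletter send=true cases).
P(newsletter send | traffic spike) = 0.228762 / 0.377496 ≈ 0.6060

Now also conditioning on viral social-media post=true:
P(traffic spike | viral social-media post) = 0.906*0.712 + 0.97556*0.288 = 0.645072 + 0.280961 = 0.926033
The newsletter send-present share is 0.97556*0.288 = 0.280961.
P(newsletter send | traffic spike, viral social-media post) = 0.280961 / 0.926033 ≈ 0.3034

P(newsletter send | traffic spike) ≈ 0.6060; P(newsletter send | traffic spike, viral social-media post) ≈ 0.3034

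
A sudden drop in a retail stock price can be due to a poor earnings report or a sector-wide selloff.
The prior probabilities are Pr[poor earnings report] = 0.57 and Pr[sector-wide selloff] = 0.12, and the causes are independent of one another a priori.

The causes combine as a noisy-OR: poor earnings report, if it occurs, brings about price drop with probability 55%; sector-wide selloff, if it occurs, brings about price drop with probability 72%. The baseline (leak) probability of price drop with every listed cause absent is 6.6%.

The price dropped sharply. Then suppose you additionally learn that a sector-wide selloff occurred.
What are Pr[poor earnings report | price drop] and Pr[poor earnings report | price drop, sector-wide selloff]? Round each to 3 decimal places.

Pr[poor earnings report | price drop] ≈ 0.848; Pr[poor earnings report | price drop, sector-wide selloff] ≈ 0.613

Under noisy-OR, P(price drop | causes) = 1 − (1−0.066)·∏(1−qᵢ) over the active causes.
P(price drop) = 0.066*0.43*0.88 + 0.73848*0.43*0.12 + 0.5797*0.57*0.88 + 0.882316*0.57*0.12 = 0.024974 + 0.038106 + 0.290778 + 0.060350 = 0.414208
Of this, 0.351128 comes from 0.290778 + 0.060350 (the poor earnings report=true cases).
Hence the posterior is 0.351128/0.414208 ≈ 0.848.

Now also conditioning on sector-wide selloff=true:
Sum P(price drop|·) weighted by the priors over both values of poor earnings report:
  P(price drop | sector-wide selloff) = 0.73848×0.43 + 0.882316×0.57
        = 0.317546 + 0.502920 = 0.820466
The terms with poor earnings report present sum to 0.502920, so
  P(poor earnings report | price drop, sector-wide selloff) = 0.502920 / 0.820466 ≈ 0.613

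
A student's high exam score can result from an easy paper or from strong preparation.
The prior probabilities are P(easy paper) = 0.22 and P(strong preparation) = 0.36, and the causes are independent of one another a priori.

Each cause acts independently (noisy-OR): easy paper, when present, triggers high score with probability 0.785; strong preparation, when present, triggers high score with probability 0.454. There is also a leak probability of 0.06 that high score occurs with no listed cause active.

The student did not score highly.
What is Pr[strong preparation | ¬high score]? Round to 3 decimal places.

Under noisy-OR, P(high score | causes) = 1 − (1−0.06)·∏(1−qᵢ) over the active causes.
Weight on strong preparation=true, given the evidence: 0.144118 + 0.008739 = 0.152857
Denominator P(¬high score): 0.94*0.78*0.64 + 0.51324*0.78*0.36 + 0.2021*0.22*0.64 + 0.110347*0.22*0.36 = 0.650561
Posterior = 0.152857 / 0.650561 ≈ 0.235

Pr[strong preparation | ¬high score] ≈ 0.235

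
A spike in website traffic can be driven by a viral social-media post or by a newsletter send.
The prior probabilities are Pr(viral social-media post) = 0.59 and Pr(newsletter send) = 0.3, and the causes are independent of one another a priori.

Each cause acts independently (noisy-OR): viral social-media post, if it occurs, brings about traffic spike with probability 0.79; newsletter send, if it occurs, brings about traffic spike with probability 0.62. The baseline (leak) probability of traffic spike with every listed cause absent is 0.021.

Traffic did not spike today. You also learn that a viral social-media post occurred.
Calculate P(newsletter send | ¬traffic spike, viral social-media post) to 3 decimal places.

Under noisy-OR, P(traffic spike | causes) = 1 − (1−0.021)·∏(1−qᵢ) over the active causes.
P(¬traffic spike | viral social-media post) = 0.20559×0.7 + 0.078124×0.3 = 0.143913 + 0.023437 = 0.167350
Restricting to configurations with newsletter send present: 0.078124×0.3 = 0.023437.
Hence the posterior is 0.023437/0.167350 ≈ 0.140.

P(newsletter send | ¬traffic spike, viral social-media post) ≈ 0.140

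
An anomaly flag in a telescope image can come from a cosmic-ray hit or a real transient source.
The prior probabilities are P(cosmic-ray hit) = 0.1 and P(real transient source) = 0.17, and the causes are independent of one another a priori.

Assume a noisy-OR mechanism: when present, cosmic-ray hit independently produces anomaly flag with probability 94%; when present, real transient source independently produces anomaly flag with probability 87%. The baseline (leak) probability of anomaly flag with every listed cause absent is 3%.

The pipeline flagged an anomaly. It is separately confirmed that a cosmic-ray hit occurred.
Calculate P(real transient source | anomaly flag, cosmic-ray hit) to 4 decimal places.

P(real transient source | anomaly flag, cosmic-ray hit) ≈ 0.1775

Under noisy-OR, P(anomaly flag | causes) = 1 − (1−0.03)·∏(1−qᵢ) over the active causes.
For the numerator, keep only real transient source=true terms: 0.992434*0.17 = 0.168714
Normalizer over all consistent configurations: 0.9418*0.83 + 0.992434*0.17 = 0.950408
Posterior = 0.168714 / 0.950408 ≈ 0.1775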